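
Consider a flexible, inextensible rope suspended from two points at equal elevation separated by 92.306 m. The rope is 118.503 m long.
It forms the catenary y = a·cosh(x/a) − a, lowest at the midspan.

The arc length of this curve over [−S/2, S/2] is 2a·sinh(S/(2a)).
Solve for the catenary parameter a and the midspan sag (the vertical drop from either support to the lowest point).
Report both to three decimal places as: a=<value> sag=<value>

seed: a₀ = √(S³/(24(L−S))) = √(92.306³/(24·26.197)) = 35.368244
iter 1: u=1.304928  f(a)=+2.323e+00  f'(a)=-1.749e+00  a ← 35.368244 − (+2.323e+00/-1.749e+00) = 36.696107
iter 2: u=1.257708  f(a)=+1.372e-01  f'(a)=-1.548e+00  a ← 36.696107 − (+1.372e-01/-1.548e+00) = 36.784741
iter 3: u=1.254678  f(a)=+5.455e-04  f'(a)=-1.536e+00  a ← 36.784741 − (+5.455e-04/-1.536e+00) = 36.785096
iter 4: u=1.254666  f(a)=+8.692e-09  f'(a)=-1.536e+00  a ← 36.785096 − (+8.692e-09/-1.536e+00) = 36.785096
iter 5: u=1.254666  f(a)=+0.000e+00  f'(a)=-1.536e+00  a ← 36.785096 − (+0.000e+00/-1.536e+00) = 36.785096
converged: |Δa| < 1e-12 after 5 iterations
sag = a·(cosh(S/(2a)) − 1) = 36.785096·(cosh(1.254666) − 1) = 32.956452
T_max/T_min = cosh(S/(2a)) = 1.895919

a=36.785 sag=32.956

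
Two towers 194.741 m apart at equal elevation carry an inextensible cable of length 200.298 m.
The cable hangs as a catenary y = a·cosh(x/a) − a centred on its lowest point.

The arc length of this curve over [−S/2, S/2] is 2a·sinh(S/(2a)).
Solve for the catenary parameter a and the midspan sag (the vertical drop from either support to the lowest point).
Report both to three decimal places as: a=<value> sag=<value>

seed: a₀ = √(S³/(24(L−S))) = √(194.741³/(24·5.557)) = 235.320777
iter 1: u=0.413778  f(a)=+4.777e-02  f'(a)=-4.804e-02  a ← 235.320777 − (+4.777e-02/-4.804e-02) = 236.315010
iter 2: u=0.412037  f(a)=+3.044e-04  f'(a)=-4.743e-02  a ← 236.315010 − (+3.044e-04/-4.743e-02) = 236.321428
iter 3: u=0.412026  f(a)=+1.254e-08  f'(a)=-4.743e-02  a ← 236.321428 − (+1.254e-08/-4.743e-02) = 236.321428
iter 4: u=0.412026  f(a)=-2.842e-14  f'(a)=-4.743e-02  a ← 236.321428 − (-2.842e-14/-4.743e-02) = 236.321428
converged: |Δa| < 1e-12 after 4 iterations
sag = a·(cosh(S/(2a)) − 1) = 236.321428·(cosh(0.412026) − 1) = 20.344969
T_max/T_min = cosh(S/(2a)) = 1.086090

a=236.321 sag=20.345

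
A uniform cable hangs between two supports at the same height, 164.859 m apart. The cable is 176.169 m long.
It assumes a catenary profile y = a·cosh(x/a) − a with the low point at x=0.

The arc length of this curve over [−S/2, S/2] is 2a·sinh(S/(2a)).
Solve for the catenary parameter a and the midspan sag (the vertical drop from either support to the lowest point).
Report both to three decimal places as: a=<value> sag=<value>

seed: a₀ = √(S³/(24(L−S))) = √(164.859³/(24·11.310)) = 128.478977
iter 1: u=0.641580  f(a)=+2.351e-01  f'(a)=-1.834e-01  a ← 128.478977 − (+2.351e-01/-1.834e-01) = 129.760600
iter 2: u=0.635243  f(a)=+3.564e-03  f'(a)=-1.779e-01  a ← 129.760600 − (+3.564e-03/-1.779e-01) = 129.780633
iter 3: u=0.635145  f(a)=+8.470e-07  f'(a)=-1.778e-01  a ← 129.780633 − (+8.470e-07/-1.778e-01) = 129.780638
iter 4: u=0.635145  f(a)=+2.842e-14  f'(a)=-1.778e-01  a ← 129.780638 − (+2.842e-14/-1.778e-01) = 129.780638
converged: |Δa| < 1e-12 after 4 iterations
sag = a·(cosh(S/(2a)) − 1) = 129.780638·(cosh(0.635145) − 1) = 27.069268
T_max/T_min = cosh(S/(2a)) = 1.208577

a=129.781 sag=27.069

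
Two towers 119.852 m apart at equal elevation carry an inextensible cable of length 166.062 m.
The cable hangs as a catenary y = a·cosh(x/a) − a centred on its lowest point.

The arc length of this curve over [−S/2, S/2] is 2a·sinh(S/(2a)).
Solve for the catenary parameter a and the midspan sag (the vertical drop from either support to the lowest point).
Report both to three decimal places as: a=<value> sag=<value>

a=41.502 sag=51.323

seed: a₀ = √(S³/(24(L−S))) = √(119.852³/(24·46.210)) = 39.399828
iter 1: u=1.520971  f(a)=+5.649e+00  f'(a)=-2.935e+00  a ← 39.399828 − (+5.649e+00/-2.935e+00) = 41.324458
iter 2: u=1.450134  f(a)=+4.403e-01  f'(a)=-2.494e+00  a ← 41.324458 − (+4.403e-01/-2.494e+00) = 41.501013
iter 3: u=1.443965  f(a)=+3.175e-03  f'(a)=-2.458e+00  a ← 41.501013 − (+3.175e-03/-2.458e+00) = 41.502304
iter 4: u=1.443920  f(a)=+1.677e-07  f'(a)=-2.458e+00  a ← 41.502304 − (+1.677e-07/-2.458e+00) = 41.502305
iter 5: u=1.443920  f(a)=-2.842e-14  f'(a)=-2.458e+00  a ← 41.502305 − (-2.842e-14/-2.458e+00) = 41.502305
converged: |Δa| < 1e-12 after 5 iterations
sag = a·(cosh(S/(2a)) − 1) = 41.502305·(cosh(1.443920) − 1) = 51.323275
T_max/T_min = cosh(S/(2a)) = 2.236637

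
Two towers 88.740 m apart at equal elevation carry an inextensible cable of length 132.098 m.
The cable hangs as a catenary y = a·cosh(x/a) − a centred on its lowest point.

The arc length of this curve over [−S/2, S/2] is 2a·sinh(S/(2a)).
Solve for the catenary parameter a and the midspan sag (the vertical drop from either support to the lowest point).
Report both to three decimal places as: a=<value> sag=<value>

a=27.634 sag=43.963

seed: a₀ = √(S³/(24(L−S))) = √(88.740³/(24·43.358)) = 25.914265
iter 1: u=1.712184  f(a)=+6.818e+00  f'(a)=-4.436e+00  a ← 25.914265 − (+6.818e+00/-4.436e+00) = 27.451222
iter 2: u=1.616321  f(a)=+6.536e-01  f'(a)=-3.623e+00  a ← 27.451222 − (+6.536e-01/-3.623e+00) = 27.631647
iter 3: u=1.605767  f(a)=+7.414e-03  f'(a)=-3.541e+00  a ← 27.631647 − (+7.414e-03/-3.541e+00) = 27.633740
iter 4: u=1.605646  f(a)=+9.778e-07  f'(a)=-3.540e+00  a ← 27.633740 − (+9.778e-07/-3.540e+00) = 27.633741
iter 5: u=1.605646  f(a)=+2.842e-14  f'(a)=-3.540e+00  a ← 27.633741 − (+2.842e-14/-3.540e+00) = 27.633741
converged: |Δa| < 1e-12 after 5 iterations
sag = a·(cosh(S/(2a)) − 1) = 27.633741·(cosh(1.605646) − 1) = 43.963005
T_max/T_min = cosh(S/(2a)) = 2.590918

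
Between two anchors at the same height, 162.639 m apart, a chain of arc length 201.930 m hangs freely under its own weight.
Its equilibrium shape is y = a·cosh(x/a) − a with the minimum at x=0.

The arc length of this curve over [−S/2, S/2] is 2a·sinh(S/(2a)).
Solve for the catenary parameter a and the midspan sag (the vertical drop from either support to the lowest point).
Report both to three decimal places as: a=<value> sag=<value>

a=69.867 sag=52.915

seed: a₀ = √(S³/(24(L−S))) = √(162.639³/(24·39.291)) = 67.543705
iter 1: u=1.203954  f(a)=+2.948e+00  f'(a)=-1.341e+00  a ← 67.543705 − (+2.948e+00/-1.341e+00) = 69.741943
iter 2: u=1.166006  f(a)=+1.500e-01  f'(a)=-1.208e+00  a ← 69.741943 − (+1.500e-01/-1.208e+00) = 69.866172
iter 3: u=1.163932  f(a)=+4.347e-04  f'(a)=-1.201e+00  a ← 69.866172 − (+4.347e-04/-1.201e+00) = 69.866534
iter 4: u=1.163926  f(a)=+3.673e-09  f'(a)=-1.201e+00  a ← 69.866534 − (+3.673e-09/-1.201e+00) = 69.866534
iter 5: u=1.163926  f(a)=-2.842e-14  f'(a)=-1.201e+00  a ← 69.866534 − (-2.842e-14/-1.201e+00) = 69.866534
converged: |Δa| < 1e-12 after 5 iterations
sag = a·(cosh(S/(2a)) − 1) = 69.866534·(cosh(1.163926) − 1) = 52.914832
T_max/T_min = cosh(S/(2a)) = 1.757370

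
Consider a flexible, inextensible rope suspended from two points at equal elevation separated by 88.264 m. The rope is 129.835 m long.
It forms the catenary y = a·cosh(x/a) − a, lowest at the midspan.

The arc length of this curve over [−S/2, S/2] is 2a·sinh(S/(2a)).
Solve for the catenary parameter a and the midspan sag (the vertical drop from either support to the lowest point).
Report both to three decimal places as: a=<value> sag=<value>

a=27.937 sag=42.736

seed: a₀ = √(S³/(24(L−S))) = √(88.264³/(24·41.571)) = 26.252735
iter 1: u=1.681044  f(a)=+6.285e+00  f'(a)=-4.157e+00  a ← 26.252735 − (+6.285e+00/-4.157e+00) = 27.764568
iter 2: u=1.589508  f(a)=+5.838e-01  f'(a)=-3.418e+00  a ← 27.764568 − (+5.838e-01/-3.418e+00) = 27.935382
iter 3: u=1.579789  f(a)=+6.176e-03  f'(a)=-3.346e+00  a ← 27.935382 − (+6.176e-03/-3.346e+00) = 27.937228
iter 4: u=1.579684  f(a)=+7.074e-07  f'(a)=-3.345e+00  a ← 27.937228 − (+7.074e-07/-3.345e+00) = 27.937229
iter 5: u=1.579684  f(a)=+0.000e+00  f'(a)=-3.345e+00  a ← 27.937229 − (+0.000e+00/-3.345e+00) = 27.937229
converged: |Δa| < 1e-12 after 5 iterations
sag = a·(cosh(S/(2a)) − 1) = 27.937229·(cosh(1.579684) − 1) = 42.736462
T_max/T_min = cosh(S/(2a)) = 2.529732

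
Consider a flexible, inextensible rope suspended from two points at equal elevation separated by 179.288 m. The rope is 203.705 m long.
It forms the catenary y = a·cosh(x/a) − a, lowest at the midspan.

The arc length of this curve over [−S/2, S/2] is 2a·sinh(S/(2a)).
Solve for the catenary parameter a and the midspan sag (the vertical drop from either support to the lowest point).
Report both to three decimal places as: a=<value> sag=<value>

a=101.134 sag=42.400

seed: a₀ = √(S³/(24(L−S))) = √(179.288³/(24·24.417)) = 99.168801
iter 1: u=0.903954  f(a)=+1.017e+00  f'(a)=-5.339e-01  a ← 99.168801 − (+1.017e+00/-5.339e-01) = 101.074206
iter 2: u=0.886913  f(a)=+3.006e-02  f'(a)=-5.027e-01  a ← 101.074206 − (+3.006e-02/-5.027e-01) = 101.133993
iter 3: u=0.886388  f(a)=+2.801e-05  f'(a)=-5.018e-01  a ← 101.133993 − (+2.801e-05/-5.018e-01) = 101.134049
iter 4: u=0.886388  f(a)=+2.441e-11  f'(a)=-5.018e-01  a ← 101.134049 − (+2.441e-11/-5.018e-01) = 101.134049
converged: |Δa| < 1e-12 after 4 iterations
sag = a·(cosh(S/(2a)) − 1) = 101.134049·(cosh(0.886388) − 1) = 42.400015
T_max/T_min = cosh(S/(2a)) = 1.419246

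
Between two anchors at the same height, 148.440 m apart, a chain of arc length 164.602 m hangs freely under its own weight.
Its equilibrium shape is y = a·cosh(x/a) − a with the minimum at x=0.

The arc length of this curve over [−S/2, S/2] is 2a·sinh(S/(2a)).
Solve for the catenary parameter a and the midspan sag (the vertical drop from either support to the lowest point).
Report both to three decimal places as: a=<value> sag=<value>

a=93.291 sag=31.114

seed: a₀ = √(S³/(24(L−S))) = √(148.440³/(24·16.162)) = 91.827603
iter 1: u=0.808254  f(a)=+5.362e-01  f'(a)=-3.755e-01  a ← 91.827603 − (+5.362e-01/-3.755e-01) = 93.255381
iter 2: u=0.795879  f(a)=+1.276e-02  f'(a)=-3.579e-01  a ← 93.255381 − (+1.276e-02/-3.579e-01) = 93.291042
iter 3: u=0.795575  f(a)=+7.620e-06  f'(a)=-3.574e-01  a ← 93.291042 − (+7.620e-06/-3.574e-01) = 93.291063
iter 4: u=0.795575  f(a)=+2.728e-12  f'(a)=-3.574e-01  a ← 93.291063 − (+2.728e-12/-3.574e-01) = 93.291063
converged: |Δa| < 1e-12 after 4 iterations
sag = a·(cosh(S/(2a)) − 1) = 93.291063·(cosh(0.795575) − 1) = 31.114230
T_max/T_min = cosh(S/(2a)) = 1.333518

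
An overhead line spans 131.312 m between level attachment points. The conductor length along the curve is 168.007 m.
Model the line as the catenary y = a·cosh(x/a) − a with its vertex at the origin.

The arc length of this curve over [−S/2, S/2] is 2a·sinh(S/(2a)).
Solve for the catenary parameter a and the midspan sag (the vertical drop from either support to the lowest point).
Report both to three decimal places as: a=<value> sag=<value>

a=52.706 sag=46.463

seed: a₀ = √(S³/(24(L−S))) = √(131.312³/(24·36.695)) = 50.704623
iter 1: u=1.294872  f(a)=+3.202e+00  f'(a)=-1.705e+00  a ← 50.704623 − (+3.202e+00/-1.705e+00) = 52.582557
iter 2: u=1.248627  f(a)=+1.865e-01  f'(a)=-1.512e+00  a ← 52.582557 − (+1.865e-01/-1.512e+00) = 52.705917
iter 3: u=1.245705  f(a)=+7.191e-04  f'(a)=-1.500e+00  a ← 52.705917 − (+7.191e-04/-1.500e+00) = 52.706396
iter 4: u=1.245693  f(a)=+1.078e-08  f'(a)=-1.500e+00  a ← 52.706396 − (+1.078e-08/-1.500e+00) = 52.706396
iter 5: u=1.245693  f(a)=+0.000e+00  f'(a)=-1.500e+00  a ← 52.706396 − (+0.000e+00/-1.500e+00) = 52.706396
converged: |Δa| < 1e-12 after 5 iterations
sag = a·(cosh(S/(2a)) − 1) = 52.706396·(cosh(1.245693) − 1) = 46.462915
T_max/T_min = cosh(S/(2a)) = 1.881542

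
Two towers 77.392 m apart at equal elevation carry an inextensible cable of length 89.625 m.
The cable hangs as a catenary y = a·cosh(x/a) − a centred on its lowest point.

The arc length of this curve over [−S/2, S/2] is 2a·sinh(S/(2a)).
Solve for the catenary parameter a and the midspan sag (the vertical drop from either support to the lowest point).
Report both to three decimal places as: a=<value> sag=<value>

a=40.645 sag=19.855

seed: a₀ = √(S³/(24(L−S))) = √(77.392³/(24·12.233)) = 39.734888
iter 1: u=0.973855  f(a)=+5.934e-01  f'(a)=-6.761e-01  a ← 39.734888 − (+5.934e-01/-6.761e-01) = 40.612454
iter 2: u=0.952811  f(a)=+2.023e-02  f'(a)=-6.308e-01  a ← 40.612454 − (+2.023e-02/-6.308e-01) = 40.644522
iter 3: u=0.952059  f(a)=+2.534e-05  f'(a)=-6.292e-01  a ← 40.644522 − (+2.534e-05/-6.292e-01) = 40.644562
iter 4: u=0.952058  f(a)=+3.990e-11  f'(a)=-6.292e-01  a ← 40.644562 − (+3.990e-11/-6.292e-01) = 40.644562
iter 5: u=0.952058  f(a)=-2.842e-14  f'(a)=-6.292e-01  a ← 40.644562 − (-2.842e-14/-6.292e-01) = 40.644562
converged: |Δa| < 1e-12 after 5 iterations
sag = a·(cosh(S/(2a)) − 1) = 40.644562·(cosh(0.952058) − 1) = 19.854534
T_max/T_min = cosh(S/(2a)) = 1.488492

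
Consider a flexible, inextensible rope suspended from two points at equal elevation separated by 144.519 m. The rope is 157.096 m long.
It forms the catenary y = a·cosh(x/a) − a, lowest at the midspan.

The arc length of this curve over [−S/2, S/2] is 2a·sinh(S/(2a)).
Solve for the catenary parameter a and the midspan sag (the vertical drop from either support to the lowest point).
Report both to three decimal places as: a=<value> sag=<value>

seed: a₀ = √(S³/(24(L−S))) = √(144.519³/(24·12.577)) = 99.998450
iter 1: u=0.722606  f(a)=+3.325e-01  f'(a)=-2.649e-01  a ← 99.998450 − (+3.325e-01/-2.649e-01) = 101.253414
iter 2: u=0.713650  f(a)=+6.362e-03  f'(a)=-2.549e-01  a ← 101.253414 − (+6.362e-03/-2.549e-01) = 101.278376
iter 3: u=0.713474  f(a)=+2.431e-06  f'(a)=-2.547e-01  a ← 101.278376 − (+2.431e-06/-2.547e-01) = 101.278386
iter 4: u=0.713474  f(a)=+3.411e-13  f'(a)=-2.547e-01  a ← 101.278386 − (+3.411e-13/-2.547e-01) = 101.278386
converged: |Δa| < 1e-12 after 4 iterations
sag = a·(cosh(S/(2a)) − 1) = 101.278386·(cosh(0.713474) − 1) = 26.889862
T_max/T_min = cosh(S/(2a)) = 1.265504

a=101.278 sag=26.890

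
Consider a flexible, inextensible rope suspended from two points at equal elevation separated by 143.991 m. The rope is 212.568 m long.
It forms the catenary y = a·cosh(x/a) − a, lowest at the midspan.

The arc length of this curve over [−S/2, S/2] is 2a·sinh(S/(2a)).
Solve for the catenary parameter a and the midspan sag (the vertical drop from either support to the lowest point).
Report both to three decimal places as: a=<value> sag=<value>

seed: a₀ = √(S³/(24(L−S))) = √(143.991³/(24·68.577)) = 42.590051
iter 1: u=1.690430  f(a)=+1.049e+01  f'(a)=-4.240e+00  a ← 42.590051 − (+1.049e+01/-4.240e+00) = 45.064790
iter 2: u=1.597600  f(a)=+9.840e-01  f'(a)=-3.479e+00  a ← 45.064790 − (+9.840e-01/-3.479e+00) = 45.347661
iter 3: u=1.587634  f(a)=+1.063e-02  f'(a)=-3.404e+00  a ← 45.347661 − (+1.063e-02/-3.404e+00) = 45.350785
iter 4: u=1.587525  f(a)=+1.271e-06  f'(a)=-3.403e+00  a ← 45.350785 − (+1.271e-06/-3.403e+00) = 45.350786
iter 5: u=1.587525  f(a)=+2.842e-14  f'(a)=-3.403e+00  a ← 45.350786 − (+2.842e-14/-3.403e+00) = 45.350786
converged: |Δa| < 1e-12 after 5 iterations
sag = a·(cosh(S/(2a)) − 1) = 45.350786·(cosh(1.587525) − 1) = 70.204320
T_max/T_min = cosh(S/(2a)) = 2.548029

a=45.351 sag=70.204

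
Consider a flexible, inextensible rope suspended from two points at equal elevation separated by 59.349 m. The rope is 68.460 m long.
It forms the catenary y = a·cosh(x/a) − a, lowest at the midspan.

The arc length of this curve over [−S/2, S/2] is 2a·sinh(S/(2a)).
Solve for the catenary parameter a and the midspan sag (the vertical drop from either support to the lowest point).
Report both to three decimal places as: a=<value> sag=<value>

seed: a₀ = √(S³/(24(L−S))) = √(59.349³/(24·9.111)) = 30.919429
iter 1: u=0.959736  f(a)=+4.289e-01  f'(a)=-6.454e-01  a ← 30.919429 − (+4.289e-01/-6.454e-01) = 31.583978
iter 2: u=0.939543  f(a)=+1.422e-02  f'(a)=-6.033e-01  a ← 31.583978 − (+1.422e-02/-6.033e-01) = 31.607546
iter 3: u=0.938842  f(a)=+1.681e-05  f'(a)=-6.019e-01  a ← 31.607546 − (+1.681e-05/-6.019e-01) = 31.607574
iter 4: u=0.938841  f(a)=+2.356e-11  f'(a)=-6.019e-01  a ← 31.607574 − (+2.356e-11/-6.019e-01) = 31.607574
iter 5: u=0.938841  f(a)=-1.421e-14  f'(a)=-6.019e-01  a ← 31.607574 − (-1.421e-14/-6.019e-01) = 31.607574
converged: |Δa| < 1e-12 after 5 iterations
sag = a·(cosh(S/(2a)) − 1) = 31.607574·(cosh(0.938841) − 1) = 14.983537
T_max/T_min = cosh(S/(2a)) = 1.474049

a=31.608 sag=14.984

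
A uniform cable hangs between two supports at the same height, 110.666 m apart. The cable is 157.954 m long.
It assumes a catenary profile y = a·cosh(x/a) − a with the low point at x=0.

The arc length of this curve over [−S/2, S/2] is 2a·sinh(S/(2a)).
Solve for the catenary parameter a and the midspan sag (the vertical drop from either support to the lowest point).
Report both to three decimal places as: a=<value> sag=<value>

a=36.585 sag=50.454

seed: a₀ = √(S³/(24(L−S))) = √(110.666³/(24·47.288)) = 34.557334
iter 1: u=1.601194  f(a)=+6.445e+00  f'(a)=-3.506e+00  a ← 34.557334 − (+6.445e+00/-3.506e+00) = 36.395819
iter 2: u=1.520312  f(a)=+5.501e-01  f'(a)=-2.931e+00  a ← 36.395819 − (+5.501e-01/-2.931e+00) = 36.583514
iter 3: u=1.512512  f(a)=+4.833e-03  f'(a)=-2.879e+00  a ← 36.583514 − (+4.833e-03/-2.879e+00) = 36.585192
iter 4: u=1.512443  f(a)=+3.803e-07  f'(a)=-2.879e+00  a ← 36.585192 − (+3.803e-07/-2.879e+00) = 36.585192
iter 5: u=1.512443  f(a)=-2.842e-14  f'(a)=-2.879e+00  a ← 36.585192 − (-2.842e-14/-2.879e+00) = 36.585192
converged: |Δa| < 1e-12 after 5 iterations
sag = a·(cosh(S/(2a)) − 1) = 36.585192·(cosh(1.512443) − 1) = 50.454125
T_max/T_min = cosh(S/(2a)) = 2.379086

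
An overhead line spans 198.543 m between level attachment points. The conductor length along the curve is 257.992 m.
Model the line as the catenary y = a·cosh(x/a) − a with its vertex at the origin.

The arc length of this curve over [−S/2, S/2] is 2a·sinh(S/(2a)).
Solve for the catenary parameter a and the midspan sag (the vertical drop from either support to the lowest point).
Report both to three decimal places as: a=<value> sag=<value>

a=77.184 sag=73.140

seed: a₀ = √(S³/(24(L−S))) = √(198.543³/(24·59.449)) = 74.063456
iter 1: u=1.340357  f(a)=+5.574e+00  f'(a)=-1.913e+00  a ← 74.063456 − (+5.574e+00/-1.913e+00) = 76.977568
iter 2: u=1.289616  f(a)=+3.459e-01  f'(a)=-1.682e+00  a ← 76.977568 − (+3.459e-01/-1.682e+00) = 77.183181
iter 3: u=1.286180  f(a)=+1.527e-03  f'(a)=-1.667e+00  a ← 77.183181 − (+1.527e-03/-1.667e+00) = 77.184096
iter 4: u=1.286165  f(a)=+3.002e-08  f'(a)=-1.667e+00  a ← 77.184096 − (+3.002e-08/-1.667e+00) = 77.184096
iter 5: u=1.286165  f(a)=+0.000e+00  f'(a)=-1.667e+00  a ← 77.184096 − (+0.000e+00/-1.667e+00) = 77.184096
converged: |Δa| < 1e-12 after 5 iterations
sag = a·(cosh(S/(2a)) − 1) = 77.184096·(cosh(1.286165) − 1) = 73.140063
T_max/T_min = cosh(S/(2a)) = 1.947605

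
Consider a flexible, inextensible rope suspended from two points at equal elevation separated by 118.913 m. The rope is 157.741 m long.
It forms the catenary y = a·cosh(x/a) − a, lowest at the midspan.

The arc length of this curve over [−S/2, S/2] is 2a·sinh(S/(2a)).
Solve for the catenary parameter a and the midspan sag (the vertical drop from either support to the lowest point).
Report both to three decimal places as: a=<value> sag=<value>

seed: a₀ = √(S³/(24(L−S))) = √(118.913³/(24·38.828)) = 42.478177
iter 1: u=1.399695  f(a)=+3.986e+00  f'(a)=-2.212e+00  a ← 42.478177 − (+3.986e+00/-2.212e+00) = 44.279851
iter 2: u=1.342744  f(a)=+2.676e-01  f'(a)=-1.924e+00  a ← 44.279851 − (+2.676e-01/-1.924e+00) = 44.418919
iter 3: u=1.338540  f(a)=+1.398e-03  f'(a)=-1.904e+00  a ← 44.418919 − (+1.398e-03/-1.904e+00) = 44.419654
iter 4: u=1.338518  f(a)=+3.862e-08  f'(a)=-1.904e+00  a ← 44.419654 − (+3.862e-08/-1.904e+00) = 44.419654
iter 5: u=1.338518  f(a)=+0.000e+00  f'(a)=-1.904e+00  a ← 44.419654 − (+0.000e+00/-1.904e+00) = 44.419654
converged: |Δa| < 1e-12 after 5 iterations
sag = a·(cosh(S/(2a)) − 1) = 44.419654·(cosh(1.338518) − 1) = 46.099192
T_max/T_min = cosh(S/(2a)) = 2.037811

a=44.420 sag=46.099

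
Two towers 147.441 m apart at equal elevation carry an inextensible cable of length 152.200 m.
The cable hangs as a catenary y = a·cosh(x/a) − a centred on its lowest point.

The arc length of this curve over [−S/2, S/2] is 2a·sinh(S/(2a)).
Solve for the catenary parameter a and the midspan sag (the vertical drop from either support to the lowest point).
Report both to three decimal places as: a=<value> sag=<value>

seed: a₀ = √(S³/(24(L−S))) = √(147.441³/(24·4.759)) = 167.518945
iter 1: u=0.440073  f(a)=+4.630e-02  f'(a)=-5.793e-02  a ← 167.518945 − (+4.630e-02/-5.793e-02) = 168.318168
iter 2: u=0.437983  f(a)=+3.334e-04  f'(a)=-5.709e-02  a ← 168.318168 − (+3.334e-04/-5.709e-02) = 168.324008
iter 3: u=0.437968  f(a)=+1.757e-08  f'(a)=-5.709e-02  a ← 168.324008 − (+1.757e-08/-5.709e-02) = 168.324008
iter 4: u=0.437968  f(a)=-2.842e-14  f'(a)=-5.709e-02  a ← 168.324008 − (-2.842e-14/-5.709e-02) = 168.324008
converged: |Δa| < 1e-12 after 4 iterations
sag = a·(cosh(S/(2a)) − 1) = 168.324008·(cosh(0.437968) − 1) = 16.403309
T_max/T_min = cosh(S/(2a)) = 1.097451

a=168.324 sag=16.403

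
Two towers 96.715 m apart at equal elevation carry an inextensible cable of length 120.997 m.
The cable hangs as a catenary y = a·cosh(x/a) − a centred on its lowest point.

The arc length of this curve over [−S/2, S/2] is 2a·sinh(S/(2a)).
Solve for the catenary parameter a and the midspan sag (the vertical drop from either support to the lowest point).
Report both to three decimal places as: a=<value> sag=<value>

a=40.805 sag=32.168

seed: a₀ = √(S³/(24(L−S))) = √(96.715³/(24·24.282)) = 39.399699
iter 1: u=1.227357  f(a)=+1.896e+00  f'(a)=-1.429e+00  a ← 39.399699 − (+1.896e+00/-1.429e+00) = 40.726860
iter 2: u=1.187361  f(a)=+1.000e-01  f'(a)=-1.281e+00  a ← 40.726860 − (+1.000e-01/-1.281e+00) = 40.804903
iter 3: u=1.185090  f(a)=+3.126e-04  f'(a)=-1.273e+00  a ← 40.804903 − (+3.126e-04/-1.273e+00) = 40.805148
iter 4: u=1.185083  f(a)=+3.074e-09  f'(a)=-1.273e+00  a ← 40.805148 − (+3.074e-09/-1.273e+00) = 40.805149
iter 5: u=1.185083  f(a)=+1.421e-14  f'(a)=-1.273e+00  a ← 40.805149 − (+1.421e-14/-1.273e+00) = 40.805149
converged: |Δa| < 1e-12 after 5 iterations
sag = a·(cosh(S/(2a)) − 1) = 40.805149·(cosh(1.185083) − 1) = 32.168331
T_max/T_min = cosh(S/(2a)) = 1.788340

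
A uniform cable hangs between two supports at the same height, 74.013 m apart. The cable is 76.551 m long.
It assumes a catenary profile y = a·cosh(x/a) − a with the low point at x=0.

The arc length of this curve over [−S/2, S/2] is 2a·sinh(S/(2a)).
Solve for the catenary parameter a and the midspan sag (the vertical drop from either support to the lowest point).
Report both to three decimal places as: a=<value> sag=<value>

seed: a₀ = √(S³/(24(L−S))) = √(74.013³/(24·2.538)) = 81.585050
iter 1: u=0.453594  f(a)=+2.624e-02  f'(a)=-6.351e-02  a ← 81.585050 − (+2.624e-02/-6.351e-02) = 81.998196
iter 2: u=0.451309  f(a)=+2.006e-04  f'(a)=-6.254e-02  a ← 81.998196 − (+2.006e-04/-6.254e-02) = 82.001405
iter 3: u=0.451291  f(a)=+1.193e-08  f'(a)=-6.253e-02  a ← 82.001405 − (+1.193e-08/-6.253e-02) = 82.001405
iter 4: u=0.451291  f(a)=+0.000e+00  f'(a)=-6.253e-02  a ← 82.001405 − (+0.000e+00/-6.253e-02) = 82.001405
converged: |Δa| < 1e-12 after 4 iterations
sag = a·(cosh(S/(2a)) − 1) = 82.001405·(cosh(0.451291) − 1) = 8.493039
T_max/T_min = cosh(S/(2a)) = 1.103572

a=82.001 sag=8.493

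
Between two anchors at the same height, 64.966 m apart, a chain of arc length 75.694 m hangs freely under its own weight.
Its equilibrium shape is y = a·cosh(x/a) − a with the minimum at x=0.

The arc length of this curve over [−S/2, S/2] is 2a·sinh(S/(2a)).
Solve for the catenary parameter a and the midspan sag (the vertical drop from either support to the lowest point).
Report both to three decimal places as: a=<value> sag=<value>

seed: a₀ = √(S³/(24(L−S))) = √(64.966³/(24·10.728)) = 32.633540
iter 1: u=0.995387  f(a)=+5.442e-01  f'(a)=-7.250e-01  a ← 32.633540 − (+5.442e-01/-7.250e-01) = 33.384152
iter 2: u=0.973007  f(a)=+1.934e-02  f'(a)=-6.743e-01  a ← 33.384152 − (+1.934e-02/-6.743e-01) = 33.412837
iter 3: u=0.972171  f(a)=+2.643e-05  f'(a)=-6.724e-01  a ← 33.412837 − (+2.643e-05/-6.724e-01) = 33.412876
iter 4: u=0.972170  f(a)=+4.948e-11  f'(a)=-6.724e-01  a ← 33.412876 − (+4.948e-11/-6.724e-01) = 33.412876
iter 5: u=0.972170  f(a)=+0.000e+00  f'(a)=-6.724e-01  a ← 33.412876 − (+0.000e+00/-6.724e-01) = 33.412876
converged: |Δa| < 1e-12 after 5 iterations
sag = a·(cosh(S/(2a)) − 1) = 33.412876·(cosh(0.972170) − 1) = 17.072921
T_max/T_min = cosh(S/(2a)) = 1.510968

a=33.413 sag=17.073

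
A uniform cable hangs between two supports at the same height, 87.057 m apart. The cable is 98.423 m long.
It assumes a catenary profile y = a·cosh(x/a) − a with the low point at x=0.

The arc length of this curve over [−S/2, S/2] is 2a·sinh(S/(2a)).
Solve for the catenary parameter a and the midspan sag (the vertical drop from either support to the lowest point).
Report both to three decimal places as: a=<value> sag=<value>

a=50.116 sag=20.122

seed: a₀ = √(S³/(24(L−S))) = √(87.057³/(24·11.366)) = 49.180858
iter 1: u=0.885070  f(a)=+4.536e-01  f'(a)=-4.994e-01  a ← 49.180858 − (+4.536e-01/-4.994e-01) = 50.089004
iter 2: u=0.869023  f(a)=+1.287e-02  f'(a)=-4.715e-01  a ← 50.089004 − (+1.287e-02/-4.715e-01) = 50.116297
iter 3: u=0.868550  f(a)=+1.103e-05  f'(a)=-4.707e-01  a ← 50.116297 − (+1.103e-05/-4.707e-01) = 50.116320
iter 4: u=0.868549  f(a)=+8.114e-12  f'(a)=-4.707e-01  a ← 50.116320 − (+8.114e-12/-4.707e-01) = 50.116320
converged: |Δa| < 1e-12 after 4 iterations
sag = a·(cosh(S/(2a)) − 1) = 50.116320·(cosh(0.868549) − 1) = 20.121969
T_max/T_min = cosh(S/(2a)) = 1.401505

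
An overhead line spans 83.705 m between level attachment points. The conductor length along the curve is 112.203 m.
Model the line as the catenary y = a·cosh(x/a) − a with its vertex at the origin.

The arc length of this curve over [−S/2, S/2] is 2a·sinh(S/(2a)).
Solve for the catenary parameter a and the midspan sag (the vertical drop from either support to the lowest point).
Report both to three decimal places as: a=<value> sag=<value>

seed: a₀ = √(S³/(24(L−S))) = √(83.705³/(24·28.498)) = 29.282914
iter 1: u=1.429246  f(a)=+3.056e+00  f'(a)=-2.374e+00  a ← 29.282914 − (+3.056e+00/-2.374e+00) = 30.570283
iter 2: u=1.369058  f(a)=+2.131e-01  f'(a)=-2.054e+00  a ← 30.570283 − (+2.131e-01/-2.054e+00) = 30.674057
iter 3: u=1.364427  f(a)=+1.208e-03  f'(a)=-2.030e+00  a ← 30.674057 − (+1.208e-03/-2.030e+00) = 30.674652
iter 4: u=1.364400  f(a)=+3.928e-08  f'(a)=-2.030e+00  a ← 30.674652 − (+3.928e-08/-2.030e+00) = 30.674652
iter 5: u=1.364400  f(a)=-1.421e-14  f'(a)=-2.030e+00  a ← 30.674652 − (-1.421e-14/-2.030e+00) = 30.674652
converged: |Δa| < 1e-12 after 5 iterations
sag = a·(cosh(S/(2a)) − 1) = 30.674652·(cosh(1.364400) − 1) = 33.265262
T_max/T_min = cosh(S/(2a)) = 2.084454

a=30.675 sag=33.265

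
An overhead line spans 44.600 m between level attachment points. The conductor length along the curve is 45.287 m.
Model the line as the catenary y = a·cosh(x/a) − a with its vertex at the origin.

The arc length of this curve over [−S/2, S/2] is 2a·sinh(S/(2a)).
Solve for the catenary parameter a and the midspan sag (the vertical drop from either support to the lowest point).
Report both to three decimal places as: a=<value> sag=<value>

seed: a₀ = √(S³/(24(L−S))) = √(44.600³/(24·0.687)) = 73.353071
iter 1: u=0.304009  f(a)=+3.182e-03  f'(a)=-1.891e-02  a ← 73.353071 − (+3.182e-03/-1.891e-02) = 73.521369
iter 2: u=0.303313  f(a)=+1.098e-05  f'(a)=-1.877e-02  a ← 73.521369 − (+1.098e-05/-1.877e-02) = 73.521954
iter 3: u=0.303311  f(a)=+1.319e-10  f'(a)=-1.877e-02  a ← 73.521954 − (+1.319e-10/-1.877e-02) = 73.521954
iter 4: u=0.303311  f(a)=+0.000e+00  f'(a)=-1.877e-02  a ← 73.521954 − (+0.000e+00/-1.877e-02) = 73.521954
converged: |Δa| < 1e-12 after 4 iterations
sag = a·(cosh(S/(2a)) − 1) = 73.521954·(cosh(0.303311) − 1) = 3.407922
T_max/T_min = cosh(S/(2a)) = 1.046352

a=73.522 sag=3.408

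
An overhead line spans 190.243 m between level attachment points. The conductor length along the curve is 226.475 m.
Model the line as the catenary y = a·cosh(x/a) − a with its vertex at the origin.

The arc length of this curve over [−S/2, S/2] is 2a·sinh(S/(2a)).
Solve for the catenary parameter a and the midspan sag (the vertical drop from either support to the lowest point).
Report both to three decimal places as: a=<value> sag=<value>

seed: a₀ = √(S³/(24(L−S))) = √(190.243³/(24·36.232)) = 88.983863
iter 1: u=1.068975  f(a)=+2.127e+00  f'(a)=-9.113e-01  a ← 88.983863 − (+2.127e+00/-9.113e-01) = 91.318317
iter 2: u=1.041648  f(a)=+8.659e-02  f'(a)=-8.385e-01  a ← 91.318317 − (+8.659e-02/-8.385e-01) = 91.421590
iter 3: u=1.040471  f(a)=+1.569e-04  f'(a)=-8.354e-01  a ← 91.421590 − (+1.569e-04/-8.354e-01) = 91.421777
iter 4: u=1.040469  f(a)=+5.176e-10  f'(a)=-8.354e-01  a ← 91.421777 − (+5.176e-10/-8.354e-01) = 91.421777
iter 5: u=1.040469  f(a)=+5.684e-14  f'(a)=-8.354e-01  a ← 91.421777 − (+5.684e-14/-8.354e-01) = 91.421777
converged: |Δa| < 1e-12 after 5 iterations
sag = a·(cosh(S/(2a)) − 1) = 91.421777·(cosh(1.040469) − 1) = 54.114035
T_max/T_min = cosh(S/(2a)) = 1.591916

a=91.422 sag=54.114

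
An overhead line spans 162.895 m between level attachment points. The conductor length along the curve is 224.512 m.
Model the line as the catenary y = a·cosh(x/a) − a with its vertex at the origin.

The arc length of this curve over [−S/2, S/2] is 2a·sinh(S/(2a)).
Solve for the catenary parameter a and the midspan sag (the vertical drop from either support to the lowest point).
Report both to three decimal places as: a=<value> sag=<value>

a=56.898 sag=68.954

seed: a₀ = √(S³/(24(L−S))) = √(162.895³/(24·61.617)) = 54.063696
iter 1: u=1.506510  f(a)=+7.382e+00  f'(a)=-2.840e+00  a ← 54.063696 − (+7.382e+00/-2.840e+00) = 56.662614
iter 2: u=1.437412  f(a)=+5.657e-01  f'(a)=-2.420e+00  a ← 56.662614 − (+5.657e-01/-2.420e+00) = 56.896333
iter 3: u=1.431507  f(a)=+3.931e-03  f'(a)=-2.387e+00  a ← 56.896333 − (+3.931e-03/-2.387e+00) = 56.897980
iter 4: u=1.431466  f(a)=+1.928e-07  f'(a)=-2.387e+00  a ← 56.897980 − (+1.928e-07/-2.387e+00) = 56.897980
iter 5: u=1.431466  f(a)=+2.842e-14  f'(a)=-2.387e+00  a ← 56.897980 − (+2.842e-14/-2.387e+00) = 56.897980
converged: |Δa| < 1e-12 after 5 iterations
sag = a·(cosh(S/(2a)) − 1) = 56.897980·(cosh(1.431466) − 1) = 68.954273
T_max/T_min = cosh(S/(2a)) = 2.211893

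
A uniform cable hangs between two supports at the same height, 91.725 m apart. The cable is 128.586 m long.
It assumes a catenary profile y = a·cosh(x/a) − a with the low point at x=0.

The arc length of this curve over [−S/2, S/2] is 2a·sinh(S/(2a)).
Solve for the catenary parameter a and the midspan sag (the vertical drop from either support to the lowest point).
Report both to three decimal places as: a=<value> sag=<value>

a=31.173 sag=40.279

seed: a₀ = √(S³/(24(L−S))) = √(91.725³/(24·36.861)) = 29.535369
iter 1: u=1.552799  f(a)=+4.708e+00  f'(a)=-3.152e+00  a ← 29.535369 − (+4.708e+00/-3.152e+00) = 31.028906
iter 2: u=1.478057  f(a)=+3.807e-01  f'(a)=-2.661e+00  a ← 31.028906 − (+3.807e-01/-2.661e+00) = 31.171947
iter 3: u=1.471275  f(a)=+2.973e-03  f'(a)=-2.620e+00  a ← 31.171947 − (+2.973e-03/-2.620e+00) = 31.173082
iter 4: u=1.471221  f(a)=+1.844e-07  f'(a)=-2.619e+00  a ← 31.173082 − (+1.844e-07/-2.619e+00) = 31.173082
iter 5: u=1.471221  f(a)=+0.000e+00  f'(a)=-2.619e+00  a ← 31.173082 − (+0.000e+00/-2.619e+00) = 31.173082
converged: |Δa| < 1e-12 after 5 iterations
sag = a·(cosh(S/(2a)) − 1) = 31.173082·(cosh(1.471221) − 1) = 40.278656
T_max/T_min = cosh(S/(2a)) = 2.292097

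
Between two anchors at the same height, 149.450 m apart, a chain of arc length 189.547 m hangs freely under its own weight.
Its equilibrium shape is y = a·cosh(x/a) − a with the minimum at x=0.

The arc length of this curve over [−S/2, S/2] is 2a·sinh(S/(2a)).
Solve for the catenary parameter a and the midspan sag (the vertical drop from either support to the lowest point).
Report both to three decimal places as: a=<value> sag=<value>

seed: a₀ = √(S³/(24(L−S))) = √(149.450³/(24·40.097)) = 58.895528
iter 1: u=1.268772  f(a)=+3.354e+00  f'(a)=-1.594e+00  a ← 58.895528 − (+3.354e+00/-1.594e+00) = 60.999844
iter 2: u=1.225003  f(a)=+1.881e-01  f'(a)=-1.420e+00  a ← 60.999844 − (+1.881e-01/-1.420e+00) = 61.132373
iter 3: u=1.222347  f(a)=+6.698e-04  f'(a)=-1.409e+00  a ← 61.132373 − (+6.698e-04/-1.409e+00) = 61.132848
iter 4: u=1.222338  f(a)=+8.557e-09  f'(a)=-1.409e+00  a ← 61.132848 − (+8.557e-09/-1.409e+00) = 61.132848
iter 5: u=1.222338  f(a)=+2.842e-14  f'(a)=-1.409e+00  a ← 61.132848 − (+2.842e-14/-1.409e+00) = 61.132848
converged: |Δa| < 1e-12 after 5 iterations
sag = a·(cosh(S/(2a)) − 1) = 61.132848·(cosh(1.222338) − 1) = 51.646766
T_max/T_min = cosh(S/(2a)) = 1.844828

a=61.133 sag=51.647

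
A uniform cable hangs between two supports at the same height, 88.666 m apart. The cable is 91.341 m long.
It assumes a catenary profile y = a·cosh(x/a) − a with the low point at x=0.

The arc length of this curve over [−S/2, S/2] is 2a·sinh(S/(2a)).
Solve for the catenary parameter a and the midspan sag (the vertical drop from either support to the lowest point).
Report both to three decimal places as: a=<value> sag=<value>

seed: a₀ = √(S³/(24(L−S))) = √(88.666³/(24·2.675)) = 104.200106
iter 1: u=0.425460  f(a)=+2.432e-02  f'(a)=-5.228e-02  a ← 104.200106 − (+2.432e-02/-5.228e-02) = 104.665218
iter 2: u=0.423570  f(a)=+1.638e-04  f'(a)=-5.158e-02  a ← 104.665218 − (+1.638e-04/-5.158e-02) = 104.668393
iter 3: u=0.423557  f(a)=+7.541e-09  f'(a)=-5.157e-02  a ← 104.668393 − (+7.541e-09/-5.157e-02) = 104.668393
iter 4: u=0.423557  f(a)=+0.000e+00  f'(a)=-5.157e-02  a ← 104.668393 − (+0.000e+00/-5.157e-02) = 104.668393
converged: |Δa| < 1e-12 after 4 iterations
sag = a·(cosh(S/(2a)) − 1) = 104.668393·(cosh(0.423557) − 1) = 9.529974
T_max/T_min = cosh(S/(2a)) = 1.091049

a=104.668 sag=9.530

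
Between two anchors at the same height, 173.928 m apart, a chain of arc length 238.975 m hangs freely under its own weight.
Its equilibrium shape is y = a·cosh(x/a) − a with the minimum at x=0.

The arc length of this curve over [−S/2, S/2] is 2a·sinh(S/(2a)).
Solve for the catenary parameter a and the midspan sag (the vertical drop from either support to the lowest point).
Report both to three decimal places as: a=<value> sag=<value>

seed: a₀ = √(S³/(24(L−S))) = √(173.928³/(24·65.047)) = 58.054381
iter 1: u=1.497975  f(a)=+7.700e+00  f'(a)=-2.786e+00  a ← 58.054381 − (+7.700e+00/-2.786e+00) = 60.818569
iter 2: u=1.429892  f(a)=+5.841e-01  f'(a)=-2.378e+00  a ← 60.818569 − (+5.841e-01/-2.378e+00) = 61.064232
iter 3: u=1.424140  f(a)=+3.971e-03  f'(a)=-2.346e+00  a ← 61.064232 − (+3.971e-03/-2.346e+00) = 61.065925
iter 4: u=1.424100  f(a)=+1.863e-07  f'(a)=-2.345e+00  a ← 61.065925 − (+1.863e-07/-2.345e+00) = 61.065925
iter 5: u=1.424100  f(a)=-2.842e-14  f'(a)=-2.345e+00  a ← 61.065925 − (-2.842e-14/-2.345e+00) = 61.065925
converged: |Δa| < 1e-12 after 5 iterations
sag = a·(cosh(S/(2a)) − 1) = 61.065925·(cosh(1.424100) − 1) = 73.121667
T_max/T_min = cosh(S/(2a)) = 2.197422

a=61.066 sag=73.122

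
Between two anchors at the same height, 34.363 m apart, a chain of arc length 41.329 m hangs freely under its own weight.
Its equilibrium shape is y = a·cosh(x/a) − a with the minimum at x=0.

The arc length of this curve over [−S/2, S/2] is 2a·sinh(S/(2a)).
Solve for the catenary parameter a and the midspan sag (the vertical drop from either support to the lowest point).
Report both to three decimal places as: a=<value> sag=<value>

a=16.032 sag=10.122

seed: a₀ = √(S³/(24(L−S))) = √(34.363³/(24·6.966)) = 15.578988
iter 1: u=1.102864  f(a)=+4.361e-01  f'(a)=-1.008e+00  a ← 15.578988 − (+4.361e-01/-1.008e+00) = 16.011694
iter 2: u=1.073059  f(a)=+1.883e-02  f'(a)=-9.226e-01  a ← 16.011694 − (+1.883e-02/-9.226e-01) = 16.032105
iter 3: u=1.071693  f(a)=+3.861e-05  f'(a)=-9.188e-01  a ← 16.032105 − (+3.861e-05/-9.188e-01) = 16.032147
iter 4: u=1.071691  f(a)=+1.631e-10  f'(a)=-9.188e-01  a ← 16.032147 − (+1.631e-10/-9.188e-01) = 16.032147
iter 5: u=1.071691  f(a)=-7.105e-15  f'(a)=-9.188e-01  a ← 16.032147 − (-7.105e-15/-9.188e-01) = 16.032147
converged: |Δa| < 1e-12 after 5 iterations
sag = a·(cosh(S/(2a)) − 1) = 16.032147·(cosh(1.071691) − 1) = 10.122227
T_max/T_min = cosh(S/(2a)) = 1.631371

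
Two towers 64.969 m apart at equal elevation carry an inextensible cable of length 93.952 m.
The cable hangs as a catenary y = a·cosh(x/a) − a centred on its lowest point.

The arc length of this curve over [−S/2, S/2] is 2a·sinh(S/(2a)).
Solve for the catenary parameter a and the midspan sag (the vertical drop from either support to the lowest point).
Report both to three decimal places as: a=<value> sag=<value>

seed: a₀ = √(S³/(24(L−S))) = √(64.969³/(24·28.983)) = 19.855553
iter 1: u=1.636041  f(a)=+4.135e+00  f'(a)=-3.779e+00  a ← 19.855553 − (+4.135e+00/-3.779e+00) = 20.949787
iter 2: u=1.550589  f(a)=+3.665e-01  f'(a)=-3.137e+00  a ← 20.949787 − (+3.665e-01/-3.137e+00) = 21.066623
iter 3: u=1.541989  f(a)=+3.496e-03  f'(a)=-3.077e+00  a ← 21.066623 − (+3.496e-03/-3.077e+00) = 21.067759
iter 4: u=1.541906  f(a)=+3.249e-07  f'(a)=-3.076e+00  a ← 21.067759 − (+3.249e-07/-3.076e+00) = 21.067759
iter 5: u=1.541906  f(a)=+1.421e-14  f'(a)=-3.076e+00  a ← 21.067759 − (+1.421e-14/-3.076e+00) = 21.067759
converged: |Δa| < 1e-12 after 5 iterations
sag = a·(cosh(S/(2a)) − 1) = 21.067759·(cosh(1.541906) − 1) = 30.416171
T_max/T_min = cosh(S/(2a)) = 2.443731

a=21.068 sag=30.416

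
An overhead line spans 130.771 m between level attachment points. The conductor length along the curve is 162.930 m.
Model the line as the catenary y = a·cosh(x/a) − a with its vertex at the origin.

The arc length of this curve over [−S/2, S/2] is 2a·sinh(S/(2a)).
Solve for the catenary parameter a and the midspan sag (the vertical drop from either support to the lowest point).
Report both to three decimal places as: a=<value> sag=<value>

a=55.711 sag=42.982

seed: a₀ = √(S³/(24(L−S))) = √(130.771³/(24·32.159)) = 53.828252
iter 1: u=1.214706  f(a)=+2.458e+00  f'(a)=-1.381e+00  a ← 53.828252 − (+2.458e+00/-1.381e+00) = 55.608203
iter 2: u=1.175825  f(a)=+1.272e-01  f'(a)=-1.241e+00  a ← 55.608203 − (+1.272e-01/-1.241e+00) = 55.710657
iter 3: u=1.173662  f(a)=+3.816e-04  f'(a)=-1.234e+00  a ← 55.710657 − (+3.816e-04/-1.234e+00) = 55.710967
iter 4: u=1.173656  f(a)=+3.459e-09  f'(a)=-1.234e+00  a ← 55.710967 − (+3.459e-09/-1.234e+00) = 55.710967
iter 5: u=1.173656  f(a)=-2.842e-14  f'(a)=-1.234e+00  a ← 55.710967 − (-2.842e-14/-1.234e+00) = 55.710967
converged: |Δa| < 1e-12 after 5 iterations
sag = a·(cosh(S/(2a)) − 1) = 55.710967·(cosh(1.173656) − 1) = 42.981779
T_max/T_min = cosh(S/(2a)) = 1.771514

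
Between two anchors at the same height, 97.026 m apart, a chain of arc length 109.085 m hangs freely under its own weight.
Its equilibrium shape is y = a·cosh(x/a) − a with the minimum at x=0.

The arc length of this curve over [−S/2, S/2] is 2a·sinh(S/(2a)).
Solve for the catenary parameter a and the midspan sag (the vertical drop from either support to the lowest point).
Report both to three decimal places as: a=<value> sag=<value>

seed: a₀ = √(S³/(24(L−S))) = √(97.026³/(24·12.059)) = 56.178601
iter 1: u=0.863549  f(a)=+4.577e-01  f'(a)=-4.622e-01  a ← 56.178601 − (+4.577e-01/-4.622e-01) = 57.168884
iter 2: u=0.848591  f(a)=+1.238e-02  f'(a)=-4.375e-01  a ← 57.168884 − (+1.238e-02/-4.375e-01) = 57.197188
iter 3: u=0.848171  f(a)=+9.622e-06  f'(a)=-4.368e-01  a ← 57.197188 − (+9.622e-06/-4.368e-01) = 57.197210
iter 4: u=0.848171  f(a)=+5.812e-12  f'(a)=-4.368e-01  a ← 57.197210 − (+5.812e-12/-4.368e-01) = 57.197210
converged: |Δa| < 1e-12 after 4 iterations
sag = a·(cosh(S/(2a)) − 1) = 57.197210·(cosh(0.848171) − 1) = 21.836992
T_max/T_min = cosh(S/(2a)) = 1.381784

a=57.197 sag=21.837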